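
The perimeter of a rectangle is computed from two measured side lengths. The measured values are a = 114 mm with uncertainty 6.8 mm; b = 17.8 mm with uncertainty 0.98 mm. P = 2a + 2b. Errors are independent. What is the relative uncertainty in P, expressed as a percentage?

5.21%

Sums and differences: (δP)² = Σ (cᵢ δxᵢ)².
  (2·δa)² = 185;  (2·δb)² = 3.84
δP = √(189) = 13.7 mm
P = 264 mm, so δP/P = 13.7/264 = 0.0521.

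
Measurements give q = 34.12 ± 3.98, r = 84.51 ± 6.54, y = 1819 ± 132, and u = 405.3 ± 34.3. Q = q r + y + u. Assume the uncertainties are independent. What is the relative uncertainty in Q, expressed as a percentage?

8.34%

Let p = q·r = 2883. δp/p = √((1·δq/q)² + (1·δr/r)²) = √(0.0136 + 0.00599) = 0.140, so δp = 404.
Q = p + y + u: δQ = √(δp² + δy² + δu²) = √(1.63e+05 + 17400 + 1180) = 426
Q = 5108, so δQ/Q = 426/5108 = 0.0834.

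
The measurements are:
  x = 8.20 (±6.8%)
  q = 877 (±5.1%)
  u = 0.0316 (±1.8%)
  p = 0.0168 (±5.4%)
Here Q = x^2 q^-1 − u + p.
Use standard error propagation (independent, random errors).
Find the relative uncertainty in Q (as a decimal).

0.181

Let w = x^2·q^-1 = 0.0767. δw/w = √((2·δx/x)² + (-1·δq/q)²) = √(0.0185 + 0.00260) = 0.145, so δw = 0.0111.
Q = w − u + p: δQ = √(δw² + δu² + δp²) = √(0.000124 + 3.24e-07 + 8.23e-07) = 0.0112
Q = 0.0619, so δQ/Q = 0.0112/0.0619 = 0.181.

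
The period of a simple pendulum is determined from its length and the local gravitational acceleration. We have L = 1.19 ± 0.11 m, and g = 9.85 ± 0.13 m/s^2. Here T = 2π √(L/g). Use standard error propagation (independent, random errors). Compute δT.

0.102 s

Relative error in a monomial: (δT/T)² = Σ (nᵢ · δxᵢ/xᵢ)².
  (½·δL/L)² = (0.5×0.0924)² = 0.00214;  (−½·δg/g)² = (-0.5×0.0132)² = 4.35e-05
δT/T = √(0.00218) = 0.0467
T = 2.18 s, so δT = 0.0467 × 2.18 = 0.102 s.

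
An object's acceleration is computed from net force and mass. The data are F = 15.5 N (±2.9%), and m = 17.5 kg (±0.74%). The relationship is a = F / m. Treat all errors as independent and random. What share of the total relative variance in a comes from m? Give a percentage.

6.11%

(δa/a)² = (1·δF/F)² + (-1·δm/m)²
  F term: (1×0.0290)² = 0.000841
  m term: (-1×0.00740)² = 5.48e-05
Total = 0.000896. Share from m = 5.48e-05/0.000896 = 0.0611.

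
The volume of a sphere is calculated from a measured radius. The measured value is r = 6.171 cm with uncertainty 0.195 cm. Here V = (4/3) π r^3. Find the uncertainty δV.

For a monomial V ∝ r^3, fractional errors add in quadrature:
  (3·δr/r)² = (3×0.0316)² = 0.00899
δV/V = √(0.00899) = 0.0948
V = 984.4 cm^3, so δV = 0.0948 × 984.4 = 93.3 cm^3.

93.3 cm^3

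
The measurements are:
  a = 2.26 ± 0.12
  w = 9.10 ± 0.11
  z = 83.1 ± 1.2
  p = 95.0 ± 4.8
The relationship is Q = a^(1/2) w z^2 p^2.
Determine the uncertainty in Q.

Since Q is a product/quotient, work with relative uncertainties:
  (½·δa/a)² = (0.5×0.0531)² = 0.000705;  (1·δw/w)² = (1×0.0121)² = 0.000146;  (2·δz/z)² = (2×0.0144)² = 0.000834;  (2·δp/p)² = (2×0.0505)² = 0.0102
δQ/Q = √(0.0119) = 0.109
Q = 8.53e+08, so δQ = 0.109 × 8.53e+08 = 9.3e+07.

9.3e+07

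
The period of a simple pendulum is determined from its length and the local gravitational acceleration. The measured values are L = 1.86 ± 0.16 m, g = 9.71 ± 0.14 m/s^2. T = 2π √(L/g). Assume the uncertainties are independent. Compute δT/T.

0.0436

T is a product of powers, so relative uncertainties combine in quadrature:
  (½·δL/L)² = (0.5×0.0860)² = 0.00185;  (−½·δg/g)² = (-0.5×0.0144)² = 5.2e-05
δT/T = √(0.00190) = 0.0436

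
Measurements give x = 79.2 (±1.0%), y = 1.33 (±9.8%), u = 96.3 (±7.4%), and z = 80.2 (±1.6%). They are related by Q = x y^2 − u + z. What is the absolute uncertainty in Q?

28.4

Let p = x·y^2 = 140. δp/p = √((1·δx/x)² + (2·δy/y)²) = √(0.000100 + 0.0384) = 0.196, so δp = 27.5.
Q = p − u + z: δQ = √(δp² + δu² + δz²) = √(756 + 50.8 + 1.65) = 28.4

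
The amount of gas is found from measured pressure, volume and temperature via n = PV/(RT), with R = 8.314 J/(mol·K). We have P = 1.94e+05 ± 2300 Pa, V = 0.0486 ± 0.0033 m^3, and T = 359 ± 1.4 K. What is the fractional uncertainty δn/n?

For a monomial n ∝ P, V, T^-1, fractional errors add in quadrature:
  (1·δP/P)² = (1×0.0119)² = 0.000141;  (1·δV/V)² = (1×0.0679)² = 0.00461;  (-1·δT/T)² = (-1×0.00390)² = 1.52e-05
δn/n = √(0.00477) = 0.0690

0.0690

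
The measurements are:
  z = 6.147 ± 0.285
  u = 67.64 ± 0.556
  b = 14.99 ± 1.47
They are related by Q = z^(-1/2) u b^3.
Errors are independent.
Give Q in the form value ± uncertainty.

Each factor contributes (exponent × relative error)² to (δQ/Q)²:
  (−½·δz/z)² = (-0.5×0.0464)² = 0.000537;  (1·δu/u)² = (1×0.00822)² = 6.76e-05;  (3·δb/b)² = (3×0.0981)² = 0.0866
δQ/Q = √(0.0872) = 0.295
Q = 91890, so δQ = 0.295 × 91890 = 27100.

91890 ± 27100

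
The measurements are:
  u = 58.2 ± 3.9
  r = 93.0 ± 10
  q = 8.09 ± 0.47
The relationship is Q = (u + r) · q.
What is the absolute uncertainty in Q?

Let w = u + r = 151. δw = √(δu² + δr²) = √(15.2 + 100) = 10.7, so δw/w = 0.0710.
Q is then a monomial in w, q:
δQ/Q = √((δw/w)² + (1·δq/q)²) = √(0.00504 + 0.00338) = 0.0917
Q = 1220, so δQ = 0.0917 × 1220 = 112.

112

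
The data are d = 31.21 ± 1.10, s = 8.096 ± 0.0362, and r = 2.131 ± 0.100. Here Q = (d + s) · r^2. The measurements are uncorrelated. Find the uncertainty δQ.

17.5

Let u = d + s = 39.31. δu = √(δd² + δs²) = √(1.21 + 0.00131) = 1.10, so δu/u = 0.0280.
Q is then a monomial in u, r:
δQ/Q = √((δu/u)² + (2·δr/r)²) = √(0.000784 + 0.00881) = 0.0979
Q = 178.5, so δQ = 0.0979 × 178.5 = 17.5.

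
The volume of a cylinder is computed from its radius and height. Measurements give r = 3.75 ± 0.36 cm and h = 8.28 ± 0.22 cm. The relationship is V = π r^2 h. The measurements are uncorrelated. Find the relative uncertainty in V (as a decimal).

0.194

V is a product of powers, so relative uncertainties combine in quadrature:
  (2·δr/r)² = (2×0.0960)² = 0.0369;  (1·δh/h)² = (1×0.0266)² = 0.000706
δV/V = √(0.0376) = 0.194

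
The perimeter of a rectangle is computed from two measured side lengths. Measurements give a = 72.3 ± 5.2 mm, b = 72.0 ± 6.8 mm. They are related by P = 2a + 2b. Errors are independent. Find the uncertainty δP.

17.1 mm

Each term contributes (cᵢ δxᵢ)² to (δP)²:
  (2·δa)² = 108;  (2·δb)² = 185
δP = √(293) = 17.1 mm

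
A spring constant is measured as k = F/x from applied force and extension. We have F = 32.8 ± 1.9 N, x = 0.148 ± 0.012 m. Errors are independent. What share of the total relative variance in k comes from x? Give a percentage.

(δk/k)² = (1·δF/F)² + (-1·δx/x)²
  F term: (1×0.0579)² = 0.00336
  x term: (-1×0.0811)² = 0.00657
Total = 0.00993. Share from x = 0.00657/0.00993 = 0.662.

66.2%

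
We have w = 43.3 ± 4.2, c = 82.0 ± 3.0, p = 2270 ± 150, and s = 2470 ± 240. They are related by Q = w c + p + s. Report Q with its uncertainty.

Let h = w·c = 3550. δh/h = √((1·δw/w)² + (1·δc/c)²) = √(0.00941 + 0.00134) = 0.104, so δh = 368.
Q = h + p + s: δQ = √(δh² + δp² + δs²) = √(1.35e+05 + 22500 + 57600) = 464
Q = 8290.

8290 ± 464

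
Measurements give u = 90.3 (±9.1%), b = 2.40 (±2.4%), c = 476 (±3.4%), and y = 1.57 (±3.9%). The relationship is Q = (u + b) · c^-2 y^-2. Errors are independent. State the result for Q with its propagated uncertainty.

Let w = u + b = 92.7. δw = √(δu² + δb²) = √(67.5 + 0.00332) = 8.22, so δw/w = 0.0886.
Q is then a monomial in w, c, y:
δQ/Q = √((δw/w)² + (-2·δc/c)² + (-2·δy/y)²) = √(0.00786 + 0.00462 + 0.00608) = 0.136
Q = 0.000166, so δQ = 0.136 × 0.000166 = 2.26e-05.

(1.66 ± 0.226) × 10^-4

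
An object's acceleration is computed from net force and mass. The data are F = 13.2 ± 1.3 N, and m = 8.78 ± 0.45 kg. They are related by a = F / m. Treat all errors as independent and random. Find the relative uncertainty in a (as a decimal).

0.111

Relative error in a monomial: (δa/a)² = Σ (nᵢ · δxᵢ/xᵢ)².
  (1·δF/F)² = (1×0.0985)² = 0.00970;  (-1·δm/m)² = (-1×0.0513)² = 0.00263
δa/a = √(0.0123) = 0.111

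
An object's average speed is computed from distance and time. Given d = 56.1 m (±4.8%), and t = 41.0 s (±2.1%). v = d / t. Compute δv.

Products/powers → add relative errors in quadrature, weighted by exponent:
  (1·δd/d)² = (1×0.0480)² = 0.00230;  (-1·δt/t)² = (-1×0.0210)² = 0.000441
δv/v = √(0.00275) = 0.0524
v = 1.37 m/s, so δv = 0.0524 × 1.37 = 0.0717 m/s.

0.0717 m/s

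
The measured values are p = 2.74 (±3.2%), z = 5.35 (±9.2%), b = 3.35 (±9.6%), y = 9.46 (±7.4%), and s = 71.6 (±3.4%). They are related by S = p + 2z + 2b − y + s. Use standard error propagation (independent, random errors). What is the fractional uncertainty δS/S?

0.0340

S is a linear combination, so absolute uncertainties add in quadrature:
  (δp)² = 0.00769;  (2·δz)² = 0.969;  (2·δb)² = 0.414;  (δy)² = 0.490;  (δs)² = 5.93
δS = √(7.81) = 2.79
S = 82.3, so δS/S = 2.79/82.3 = 0.0340.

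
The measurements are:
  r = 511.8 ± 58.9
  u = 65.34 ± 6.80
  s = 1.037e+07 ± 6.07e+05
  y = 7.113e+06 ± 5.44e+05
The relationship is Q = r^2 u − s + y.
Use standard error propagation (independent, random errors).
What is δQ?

4.4e+06

Let p = r^2·u = 1.712e+07. δp/p = √((2·δr/r)² + (1·δu/u)²) = √(0.0530 + 0.0108) = 0.253, so δp = 4.32e+06.
Q = p − s + y: δQ = √(δp² + δs² + δy²) = √(1.87e+13 + 3.68e+11 + 2.96e+11) = 4.4e+06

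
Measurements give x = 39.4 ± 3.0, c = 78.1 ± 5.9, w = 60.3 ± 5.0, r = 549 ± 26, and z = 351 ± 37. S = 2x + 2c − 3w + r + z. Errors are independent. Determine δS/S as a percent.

5.18%

For a sum/difference, combine absolute errors in quadrature:
  (2·δx)² = 36.0;  (2·δc)² = 139;  (3·δw)² = 225;  (δr)² = 676;  (δz)² = 1370
δS = √(2450) = 49.4
S = 954, so δS/S = 49.4/954 = 0.0518.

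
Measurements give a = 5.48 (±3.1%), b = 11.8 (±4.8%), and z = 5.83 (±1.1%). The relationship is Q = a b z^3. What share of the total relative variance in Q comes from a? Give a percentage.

(δQ/Q)² = (1·δa/a)² + (1·δb/b)² + (3·δz/z)²
  a term: (1×0.0310)² = 0.000961
  b term: (1×0.0480)² = 0.00230
  z term: (3×0.0110)² = 0.00109
Total = 0.00435. Share from a = 0.000961/0.00435 = 0.221.

22.1%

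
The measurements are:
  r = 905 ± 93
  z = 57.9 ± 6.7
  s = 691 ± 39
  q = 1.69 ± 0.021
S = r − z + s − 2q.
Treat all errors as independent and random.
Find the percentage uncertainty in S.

For a sum/difference, combine absolute errors in quadrature:
  (δr)² = 8650;  (δz)² = 44.9;  (δs)² = 1520;  (2·δq)² = 0.00176
δS = √(10200) = 101
S = 1530, so δS/S = 101/1530 = 0.0659.

6.59%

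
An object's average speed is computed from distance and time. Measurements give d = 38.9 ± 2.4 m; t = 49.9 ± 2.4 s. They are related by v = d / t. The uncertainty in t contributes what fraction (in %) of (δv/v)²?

37.8%

(δv/v)² = (1·δd/d)² + (-1·δt/t)²
  d term: (1×0.0617)² = 0.00381
  t term: (-1×0.0481)² = 0.00231
Total = 0.00612. Share from t = 0.00231/0.00612 = 0.378.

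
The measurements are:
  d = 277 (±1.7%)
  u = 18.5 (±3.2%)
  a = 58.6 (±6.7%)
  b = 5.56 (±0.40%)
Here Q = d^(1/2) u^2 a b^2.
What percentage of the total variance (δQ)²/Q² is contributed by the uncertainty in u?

(δQ/Q)² = (½·δd/d)² + (2·δu/u)² + (1·δa/a)² + (2·δb/b)²
  d term: (0.5×0.0170)² = 7.23e-05
  u term: (2×0.0320)² = 0.00410
  a term: (1×0.0670)² = 0.00449
  b term: (2×0.00400)² = 6.4e-05
Total = 0.00872. Share from u = 0.00410/0.00872 = 0.470.

47.0%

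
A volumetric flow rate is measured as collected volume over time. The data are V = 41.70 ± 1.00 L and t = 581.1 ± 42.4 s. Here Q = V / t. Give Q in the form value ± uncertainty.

0.07176 ± 0.00551 L/s

Since Q is a product/quotient, work with relative uncertainties:
  (1·δV/V)² = (1×0.0240)² = 0.000575;  (-1·δt/t)² = (-1×0.0730)² = 0.00532
δQ/Q = √(0.00590) = 0.0768
Q = 0.07176 L/s, so δQ = 0.0768 × 0.07176 = 0.00551 L/s.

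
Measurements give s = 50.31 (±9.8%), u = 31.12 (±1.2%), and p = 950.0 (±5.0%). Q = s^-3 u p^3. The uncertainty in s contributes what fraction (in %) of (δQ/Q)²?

79.2%

(δQ/Q)² = (-3·δs/s)² + (1·δu/u)² + (3·δp/p)²
  s term: (-3×0.0980)² = 0.0864
  u term: (1×0.0120)² = 0.000144
  p term: (3×0.0500)² = 0.0225
Total = 0.109. Share from s = 0.0864/0.109 = 0.792.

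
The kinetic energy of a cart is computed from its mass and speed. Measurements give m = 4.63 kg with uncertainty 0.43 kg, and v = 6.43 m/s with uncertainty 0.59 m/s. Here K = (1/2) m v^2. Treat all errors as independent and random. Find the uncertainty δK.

19.7 J

For a monomial K ∝ m, v^2, fractional errors add in quadrature:
  (1·δm/m)² = (1×0.0929)² = 0.00863;  (2·δv/v)² = (2×0.0918)² = 0.0337
δK/K = √(0.0423) = 0.206
K = 95.7 J, so δK = 0.206 × 95.7 = 19.7 J.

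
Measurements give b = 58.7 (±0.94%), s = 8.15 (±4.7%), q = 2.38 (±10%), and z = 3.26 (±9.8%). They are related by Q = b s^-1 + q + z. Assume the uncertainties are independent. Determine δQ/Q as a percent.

4.10%

Let p = b·s^-1 = 7.20. δp/p = √((1·δb/b)² + (-1·δs/s)²) = √(8.84e-05 + 0.00221) = 0.0479, so δp = 0.345.
Q = p + q + z: δQ = √(δp² + δq² + δz²) = √(0.119 + 0.0566 + 0.102) = 0.527
Q = 12.8, so δQ/Q = 0.527/12.8 = 0.0410.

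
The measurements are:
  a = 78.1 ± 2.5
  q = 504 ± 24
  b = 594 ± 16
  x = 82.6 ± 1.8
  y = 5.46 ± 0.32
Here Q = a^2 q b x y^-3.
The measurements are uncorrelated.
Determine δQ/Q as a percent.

19.6%

Each factor contributes (exponent × relative error)² to (δQ/Q)²:
  (2·δa/a)² = (2×0.0320)² = 0.00410;  (1·δq/q)² = (1×0.0476)² = 0.00227;  (1·δb/b)² = (1×0.0269)² = 0.000726;  (1·δx/x)² = (1×0.0218)² = 0.000475;  (-3·δy/y)² = (-3×0.0586)² = 0.0309
δQ/Q = √(0.0385) = 0.196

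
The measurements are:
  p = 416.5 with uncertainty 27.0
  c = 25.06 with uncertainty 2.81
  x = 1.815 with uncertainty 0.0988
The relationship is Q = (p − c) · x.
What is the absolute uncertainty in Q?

Let u = p − c = 391.4. δu = √(δp² + δc²) = √(729 + 7.90) = 27.1, so δu/u = 0.0693.
Q is then a monomial in u, x:
δQ/Q = √((δu/u)² + (1·δx/x)²) = √(0.00481 + 0.00296) = 0.0882
Q = 710.5, so δQ = 0.0882 × 710.5 = 62.6.

62.6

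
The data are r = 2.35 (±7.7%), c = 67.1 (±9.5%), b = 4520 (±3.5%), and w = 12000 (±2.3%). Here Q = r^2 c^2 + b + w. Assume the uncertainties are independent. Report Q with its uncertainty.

Let p = r^2·c^2 = 24900. δp/p = √((2·δr/r)² + (2·δc/c)²) = √(0.0237 + 0.0361) = 0.245, so δp = 6080.
Q = p + b + w: δQ = √(δp² + δb² + δw²) = √(3.7e+07 + 25000 + 76200) = 6090
Q = 41400.

41400 ± 6090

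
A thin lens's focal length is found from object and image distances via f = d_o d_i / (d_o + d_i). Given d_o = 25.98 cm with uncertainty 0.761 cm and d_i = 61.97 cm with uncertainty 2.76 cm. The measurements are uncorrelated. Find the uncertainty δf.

∂f/∂d_o = (d_i/(d_o+d_i))² = 0.496;  ∂f/∂d_i = (d_o/(d_o+d_i))² = 0.0873
δf = √((∂f/∂d_o · δd_o)² + (∂f/∂d_i · δd_i)²) = √(0.143 + 0.0580) = 0.448 cm

0.448 cm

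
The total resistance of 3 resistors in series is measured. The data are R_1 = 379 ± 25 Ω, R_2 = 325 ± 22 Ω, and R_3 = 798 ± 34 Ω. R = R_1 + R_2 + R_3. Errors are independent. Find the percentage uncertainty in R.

3.17%

R is a linear combination, so absolute uncertainties add in quadrature:
  (δR_1)² = 625;  (δR_2)² = 484;  (δR_3)² = 1160
δR = √(2260) = 47.6 Ω
R = 1500 Ω, so δR/R = 47.6/1500 = 0.0317.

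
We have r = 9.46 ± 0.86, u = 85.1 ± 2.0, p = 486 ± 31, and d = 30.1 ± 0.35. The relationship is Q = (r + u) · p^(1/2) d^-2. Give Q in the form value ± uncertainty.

Let w = r + u = 94.6. δw = √(δr² + δu²) = √(0.740 + 4.00) = 2.18, so δw/w = 0.0230.
Q is then a monomial in w, p, d:
δQ/Q = √((δw/w)² + (½·δp/p)² + (-2·δd/d)²) = √(0.000530 + 0.00102 + 0.000541) = 0.0457
Q = 2.30, so δQ = 0.0457 × 2.30 = 0.105.

2.30 ± 0.105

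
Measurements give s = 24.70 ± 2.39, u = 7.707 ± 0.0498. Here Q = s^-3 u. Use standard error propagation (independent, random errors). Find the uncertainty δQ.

0.000148

Q is a product of powers, so relative uncertainties combine in quadrature:
  (-3·δs/s)² = (-3×0.0968)² = 0.0843;  (1·δu/u)² = (1×0.00646)² = 4.18e-05
δQ/Q = √(0.0843) = 0.290
Q = 0.0005114, so δQ = 0.290 × 0.0005114 = 0.000148.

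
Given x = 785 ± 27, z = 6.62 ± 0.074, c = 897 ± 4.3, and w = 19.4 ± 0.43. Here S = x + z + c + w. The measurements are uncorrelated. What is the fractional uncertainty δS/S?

Sums and differences: (δS)² = Σ (cᵢ δxᵢ)².
  (δx)² = 729;  (δz)² = 0.00548;  (δc)² = 18.5;  (δw)² = 0.185
δS = √(748) = 27.3
S = 1710, so δS/S = 27.3/1710 = 0.0160.

0.0160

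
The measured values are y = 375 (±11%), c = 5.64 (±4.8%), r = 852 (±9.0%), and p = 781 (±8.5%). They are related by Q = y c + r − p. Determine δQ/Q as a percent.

12.5%

Let w = y·c = 2120. δw/w = √((1·δy/y)² + (1·δc/c)²) = √(0.0121 + 0.00230) = 0.120, so δw = 254.
Q = w + r − p: δQ = √(δw² + δr² + δp²) = √(64400 + 5880 + 4410) = 273
Q = 2190, so δQ/Q = 273/2190 = 0.125.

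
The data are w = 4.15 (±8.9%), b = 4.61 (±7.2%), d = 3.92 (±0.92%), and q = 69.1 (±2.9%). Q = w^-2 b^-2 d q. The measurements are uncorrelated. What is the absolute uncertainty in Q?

0.171

Relative error in a monomial: (δQ/Q)² = Σ (nᵢ · δxᵢ/xᵢ)².
  (-2·δw/w)² = (-2×0.0890)² = 0.0317;  (-2·δb/b)² = (-2×0.0720)² = 0.0207;  (1·δd/d)² = (1×0.00920)² = 8.46e-05;  (1·δq/q)² = (1×0.0290)² = 0.000841
δQ/Q = √(0.0533) = 0.231
Q = 0.740, so δQ = 0.231 × 0.740 = 0.171.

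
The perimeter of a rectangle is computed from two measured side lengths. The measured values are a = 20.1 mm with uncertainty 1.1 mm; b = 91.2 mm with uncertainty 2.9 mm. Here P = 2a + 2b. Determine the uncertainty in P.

6.20 mm

Each term contributes (cᵢ δxᵢ)² to (δP)²:
  (2·δa)² = 4.84;  (2·δb)² = 33.6
δP = √(38.5) = 6.20 mm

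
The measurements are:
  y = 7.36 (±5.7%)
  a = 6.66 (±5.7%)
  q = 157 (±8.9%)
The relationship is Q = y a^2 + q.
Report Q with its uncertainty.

Let p = y·a^2 = 326. δp/p = √((1·δy/y)² + (2·δa/a)²) = √(0.00325 + 0.0130) = 0.127, so δp = 41.6.
Q = p + q: δQ = √(δp² + δq²) = √(1730 + 195) = 43.9
Q = 483.

483 ± 43.9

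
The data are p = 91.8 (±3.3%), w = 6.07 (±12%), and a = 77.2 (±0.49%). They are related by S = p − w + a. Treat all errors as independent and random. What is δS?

3.14

Each term contributes (cᵢ δxᵢ)² to (δS)²:
  (δp)² = 9.18;  (δw)² = 0.531;  (δa)² = 0.143
δS = √(9.85) = 3.14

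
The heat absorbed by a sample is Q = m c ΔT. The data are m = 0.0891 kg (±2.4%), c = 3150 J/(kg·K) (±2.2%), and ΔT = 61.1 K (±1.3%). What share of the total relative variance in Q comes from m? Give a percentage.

46.9%

(δQ/Q)² = (1·δm/m)² + (1·δc/c)² + (1·δΔT/ΔT)²
  m term: (1×0.0240)² = 0.000576
  c term: (1×0.0220)² = 0.000484
  ΔT term: (1×0.0130)² = 0.000169
Total = 0.00123. Share from m = 0.000576/0.00123 = 0.469.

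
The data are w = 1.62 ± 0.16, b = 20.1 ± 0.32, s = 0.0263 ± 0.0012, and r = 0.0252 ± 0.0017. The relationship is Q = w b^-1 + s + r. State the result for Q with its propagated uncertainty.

Let p = w·b^-1 = 0.0806. δp/p = √((1·δw/w)² + (-1·δb/b)²) = √(0.00975 + 0.000253) = 0.100, so δp = 0.00806.
Q = p + s + r: δQ = √(δp² + δs² + δr²) = √(6.5e-05 + 1.44e-06 + 2.89e-06) = 0.00833
Q = 0.132.

0.132 ± 0.00833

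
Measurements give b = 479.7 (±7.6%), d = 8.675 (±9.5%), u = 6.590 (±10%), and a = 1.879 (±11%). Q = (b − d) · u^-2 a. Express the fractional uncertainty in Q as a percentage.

Let w = b − d = 471.0. δw = √(δb² + δd²) = √(1330 + 0.679) = 36.5, so δw/w = 0.0774.
Q is then a monomial in w, u, a:
δQ/Q = √((δw/w)² + (-2·δu/u)² + (1·δa/a)²) = √(0.00599 + 0.0400 + 0.0121) = 0.241

24.1%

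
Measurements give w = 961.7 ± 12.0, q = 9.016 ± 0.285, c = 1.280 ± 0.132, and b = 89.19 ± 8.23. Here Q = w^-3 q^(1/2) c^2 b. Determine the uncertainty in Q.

1.13e-07

Each factor contributes (exponent × relative error)² to (δQ/Q)²:
  (-3·δw/w)² = (-3×0.0125)² = 0.00140;  (½·δq/q)² = (0.5×0.0316)² = 0.000250;  (2·δc/c)² = (2×0.103)² = 0.0425;  (1·δb/b)² = (1×0.0923)² = 0.00851
δQ/Q = √(0.0527) = 0.230
Q = 4.933e-07, so δQ = 0.230 × 4.933e-07 = 1.13e-07.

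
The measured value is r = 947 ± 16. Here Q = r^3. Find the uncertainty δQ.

Q ∝ r^3, so δQ/Q = |3| · δr/r = 3 × 0.0169 = 0.0507.
Q = 8.49e+08, so δQ = 0.0507 × 8.49e+08 = 4.3e+07.

4.3e+07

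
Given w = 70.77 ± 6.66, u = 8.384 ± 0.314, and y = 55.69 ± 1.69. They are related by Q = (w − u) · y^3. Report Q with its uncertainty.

Let h = w − u = 62.39. δh = √(δw² + δu²) = √(44.4 + 0.0986) = 6.67, so δh/h = 0.107.
Q is then a monomial in h, y:
δQ/Q = √((δh/h)² + (3·δy/y)²) = √(0.0114 + 0.00829) = 0.140
Q = 1.078e+07, so δQ = 0.140 × 1.078e+07 = 1.51e+06.

(1.078 ± 0.151) × 10^7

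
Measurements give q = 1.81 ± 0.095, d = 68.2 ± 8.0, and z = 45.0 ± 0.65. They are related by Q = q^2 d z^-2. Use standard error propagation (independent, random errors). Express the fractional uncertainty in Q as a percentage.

Each factor contributes (exponent × relative error)² to (δQ/Q)²:
  (2·δq/q)² = (2×0.0525)² = 0.0110;  (1·δd/d)² = (1×0.117)² = 0.0138;  (-2·δz/z)² = (-2×0.0144)² = 0.000835
δQ/Q = √(0.0256) = 0.160

16.0%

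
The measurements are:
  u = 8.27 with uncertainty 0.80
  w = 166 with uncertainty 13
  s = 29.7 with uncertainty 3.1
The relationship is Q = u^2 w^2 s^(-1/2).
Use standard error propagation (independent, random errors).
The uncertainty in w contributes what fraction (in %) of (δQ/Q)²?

37.9%

(δQ/Q)² = (2·δu/u)² + (2·δw/w)² + (−½·δs/s)²
  u term: (2×0.0967)² = 0.0374
  w term: (2×0.0783)² = 0.0245
  s term: (-0.5×0.104)² = 0.00272
Total = 0.0647. Share from w = 0.0245/0.0647 = 0.379.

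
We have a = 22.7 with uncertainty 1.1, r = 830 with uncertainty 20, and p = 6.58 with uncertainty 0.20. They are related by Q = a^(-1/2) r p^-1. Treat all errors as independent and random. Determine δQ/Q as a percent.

4.57%

Since Q is a product/quotient, work with relative uncertainties:
  (−½·δa/a)² = (-0.5×0.0485)² = 0.000587;  (1·δr/r)² = (1×0.0241)² = 0.000581;  (-1·δp/p)² = (-1×0.0304)² = 0.000924
δQ/Q = √(0.00209) = 0.0457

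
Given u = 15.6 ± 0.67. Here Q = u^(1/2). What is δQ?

Q is a product of powers, so relative uncertainties combine in quadrature:
  (½·δu/u)² = (0.5×0.0429)² = 0.000461
δQ/Q = √(0.000461) = 0.0215
Q = 3.95, so δQ = 0.0215 × 3.95 = 0.0848.

0.0848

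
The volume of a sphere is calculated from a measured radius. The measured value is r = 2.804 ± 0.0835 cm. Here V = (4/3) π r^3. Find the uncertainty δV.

8.25 cm^3

V is a product of powers, so relative uncertainties combine in quadrature:
  (3·δr/r)² = (3×0.0298)² = 0.00798
δV/V = √(0.00798) = 0.0893
V = 92.35 cm^3, so δV = 0.0893 × 92.35 = 8.25 cm^3.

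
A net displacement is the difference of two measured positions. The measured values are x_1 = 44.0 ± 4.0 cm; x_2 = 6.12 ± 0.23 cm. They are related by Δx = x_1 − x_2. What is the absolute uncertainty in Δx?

4.01 cm

For a sum/difference, combine absolute errors in quadrature:
  (δx_1)² = 16.0;  (δx_2)² = 0.0529
δΔx = √(16.1) = 4.01 cm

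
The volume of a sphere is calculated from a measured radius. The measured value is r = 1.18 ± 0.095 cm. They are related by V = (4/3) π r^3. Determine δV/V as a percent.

V ∝ r^3, so δV/V = |3| · δr/r = 3 × 0.0805 = 0.242.

24.2%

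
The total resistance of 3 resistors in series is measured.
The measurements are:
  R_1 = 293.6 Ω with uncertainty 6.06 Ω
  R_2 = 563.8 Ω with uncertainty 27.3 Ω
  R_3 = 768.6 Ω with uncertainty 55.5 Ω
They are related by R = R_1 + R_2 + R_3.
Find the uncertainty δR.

62.1 Ω

Absolute uncertainties add in quadrature for a linear combination:
  (δR_1)² = 36.7;  (δR_2)² = 745;  (δR_3)² = 3080
δR = √(3860) = 62.1 Ω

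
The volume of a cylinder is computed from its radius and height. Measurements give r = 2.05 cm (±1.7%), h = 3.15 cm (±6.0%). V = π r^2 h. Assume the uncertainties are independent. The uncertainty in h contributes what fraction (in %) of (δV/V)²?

75.7%

(δV/V)² = (2·δr/r)² + (1·δh/h)²
  r term: (2×0.0170)² = 0.00116
  h term: (1×0.0600)² = 0.00360
Total = 0.00476. Share from h = 0.00360/0.00476 = 0.757.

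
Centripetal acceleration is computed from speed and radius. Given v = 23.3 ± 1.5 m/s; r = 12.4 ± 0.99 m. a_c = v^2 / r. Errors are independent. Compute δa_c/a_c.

Products/powers → add relative errors in quadrature, weighted by exponent:
  (2·δv/v)² = (2×0.0644)² = 0.0166;  (-1·δr/r)² = (-1×0.0798)² = 0.00637
δa_c/a_c = √(0.0230) = 0.151

0.151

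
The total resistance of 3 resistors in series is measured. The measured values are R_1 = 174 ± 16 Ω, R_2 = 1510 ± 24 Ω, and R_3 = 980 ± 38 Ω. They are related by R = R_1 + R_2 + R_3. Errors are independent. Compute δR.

Each term contributes (cᵢ δxᵢ)² to (δR)²:
  (δR_1)² = 256;  (δR_2)² = 576;  (δR_3)² = 1440
δR = √(2280) = 47.7 Ω

47.7 Ω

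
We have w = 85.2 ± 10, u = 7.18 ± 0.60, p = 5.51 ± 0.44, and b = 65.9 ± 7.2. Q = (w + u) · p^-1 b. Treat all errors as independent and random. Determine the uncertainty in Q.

192

Let h = w + u = 92.4. δh = √(δw² + δu²) = √(100 + 0.360) = 10.0, so δh/h = 0.108.
Q is then a monomial in h, p, b:
δQ/Q = √((δh/h)² + (-1·δp/p)² + (1·δb/b)²) = √(0.0118 + 0.00638 + 0.0119) = 0.173
Q = 1100, so δQ = 0.173 × 1100 = 192.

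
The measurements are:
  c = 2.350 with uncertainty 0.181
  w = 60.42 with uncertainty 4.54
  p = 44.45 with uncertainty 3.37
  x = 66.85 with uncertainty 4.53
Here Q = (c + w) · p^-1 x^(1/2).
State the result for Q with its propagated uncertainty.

11.55 ± 1.27

Let u = c + w = 62.77. δu = √(δc² + δw²) = √(0.0328 + 20.6) = 4.54, so δu/u = 0.0724.
Q is then a monomial in u, p, x:
δQ/Q = √((δu/u)² + (-1·δp/p)² + (½·δx/x)²) = √(0.00524 + 0.00575 + 0.00115) = 0.110
Q = 11.55, so δQ = 0.110 × 11.55 = 1.27.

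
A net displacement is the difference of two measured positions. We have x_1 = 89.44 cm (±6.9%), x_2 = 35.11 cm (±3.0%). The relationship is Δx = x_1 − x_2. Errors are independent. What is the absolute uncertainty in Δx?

Absolute uncertainties add in quadrature for a linear combination:
  (δx_1)² = 38.1;  (δx_2)² = 1.11
δΔx = √(39.2) = 6.26 cm

6.26 cm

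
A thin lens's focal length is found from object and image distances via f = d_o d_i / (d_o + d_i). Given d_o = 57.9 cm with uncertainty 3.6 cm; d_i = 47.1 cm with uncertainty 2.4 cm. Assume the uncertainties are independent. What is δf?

1.03 cm

∂f/∂d_o = (d_i/(d_o+d_i))² = 0.201;  ∂f/∂d_i = (d_o/(d_o+d_i))² = 0.304
δf = √((∂f/∂d_o · δd_o)² + (∂f/∂d_i · δd_i)²) = √(0.525 + 0.533) = 1.03 cm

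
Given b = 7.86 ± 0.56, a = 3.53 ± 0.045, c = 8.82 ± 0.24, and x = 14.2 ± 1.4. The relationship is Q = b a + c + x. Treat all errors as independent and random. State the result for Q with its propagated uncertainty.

Let p = b·a = 27.7. δp/p = √((1·δb/b)² + (1·δa/a)²) = √(0.00508 + 0.000163) = 0.0724, so δp = 2.01.
Q = p + c + x: δQ = √(δp² + δc² + δx²) = √(4.03 + 0.0576 + 1.96) = 2.46
Q = 50.8.

50.8 ± 2.46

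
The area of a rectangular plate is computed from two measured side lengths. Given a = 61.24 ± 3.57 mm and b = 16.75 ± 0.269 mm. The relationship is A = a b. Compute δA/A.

0.0605

Since A is a product/quotient, work with relative uncertainties:
  (1·δa/a)² = (1×0.0583)² = 0.00340;  (1·δb/b)² = (1×0.0161)² = 0.000258
δA/A = √(0.00366) = 0.0605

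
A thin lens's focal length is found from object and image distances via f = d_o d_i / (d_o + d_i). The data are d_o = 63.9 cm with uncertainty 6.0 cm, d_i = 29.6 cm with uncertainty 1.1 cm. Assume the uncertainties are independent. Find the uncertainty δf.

0.791 cm

∂f/∂d_o = (d_i/(d_o+d_i))² = 0.100;  ∂f/∂d_i = (d_o/(d_o+d_i))² = 0.467
δf = √((∂f/∂d_o · δd_o)² + (∂f/∂d_i · δd_i)²) = √(0.362 + 0.264) = 0.791 cm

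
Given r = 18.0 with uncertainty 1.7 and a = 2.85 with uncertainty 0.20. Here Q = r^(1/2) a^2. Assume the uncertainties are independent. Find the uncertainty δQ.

5.10

Since Q is a product/quotient, work with relative uncertainties:
  (½·δr/r)² = (0.5×0.0944)² = 0.00223;  (2·δa/a)² = (2×0.0702)² = 0.0197
δQ/Q = √(0.0219) = 0.148
Q = 34.5, so δQ = 0.148 × 34.5 = 5.10.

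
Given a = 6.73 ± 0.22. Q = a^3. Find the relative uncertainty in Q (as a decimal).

0.0981

Q ∝ a^3, so δQ/Q = |3| · δa/a = 3 × 0.0327 = 0.0981.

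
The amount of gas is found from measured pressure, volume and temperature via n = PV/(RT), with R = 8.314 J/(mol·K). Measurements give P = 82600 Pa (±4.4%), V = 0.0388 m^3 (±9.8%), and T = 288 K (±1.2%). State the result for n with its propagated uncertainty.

Products/powers → add relative errors in quadrature, weighted by exponent:
  (1·δP/P)² = (1×0.0440)² = 0.00194;  (1·δV/V)² = (1×0.0980)² = 0.00960;  (-1·δT/T)² = (-1×0.0120)² = 0.000144
δn/n = √(0.0117) = 0.108
n = 1.34 mol, so δn = 0.108 × 1.34 = 0.145 mol.

1.34 ± 0.145 mol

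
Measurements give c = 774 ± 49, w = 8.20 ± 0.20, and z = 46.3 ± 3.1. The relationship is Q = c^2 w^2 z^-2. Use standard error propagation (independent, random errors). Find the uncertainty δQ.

Each factor contributes (exponent × relative error)² to (δQ/Q)²:
  (2·δc/c)² = (2×0.0633)² = 0.0160;  (2·δw/w)² = (2×0.0244)² = 0.00238;  (-2·δz/z)² = (-2×0.0670)² = 0.0179
δQ/Q = √(0.0363) = 0.191
Q = 18800, so δQ = 0.191 × 18800 = 3580.

3580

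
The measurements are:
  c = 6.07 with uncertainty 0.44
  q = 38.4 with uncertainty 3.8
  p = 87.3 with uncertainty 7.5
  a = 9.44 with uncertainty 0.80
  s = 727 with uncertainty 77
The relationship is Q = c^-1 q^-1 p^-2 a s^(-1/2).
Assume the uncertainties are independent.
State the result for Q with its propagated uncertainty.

Relative error in a monomial: (δQ/Q)² = Σ (nᵢ · δxᵢ/xᵢ)².
  (-1·δc/c)² = (-1×0.0725)² = 0.00525;  (-1·δq/q)² = (-1×0.0990)² = 0.00979;  (-2·δp/p)² = (-2×0.0859)² = 0.0295;  (1·δa/a)² = (1×0.0847)² = 0.00718;  (−½·δs/s)² = (-0.5×0.106)² = 0.00280
δQ/Q = √(0.0546) = 0.234
Q = 1.97e-07, so δQ = 0.234 × 1.97e-07 = 4.6e-08.

(1.97 ± 0.460) × 10^-7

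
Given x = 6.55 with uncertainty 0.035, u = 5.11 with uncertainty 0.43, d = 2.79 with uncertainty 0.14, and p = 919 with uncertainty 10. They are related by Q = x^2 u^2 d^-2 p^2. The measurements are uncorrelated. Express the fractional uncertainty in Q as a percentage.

19.7%

Q is a product of powers, so relative uncertainties combine in quadrature:
  (2·δx/x)² = (2×0.00534)² = 0.000114;  (2·δu/u)² = (2×0.0841)² = 0.0283;  (-2·δd/d)² = (-2×0.0502)² = 0.0101;  (2·δp/p)² = (2×0.0109)² = 0.000474
δQ/Q = √(0.0390) = 0.197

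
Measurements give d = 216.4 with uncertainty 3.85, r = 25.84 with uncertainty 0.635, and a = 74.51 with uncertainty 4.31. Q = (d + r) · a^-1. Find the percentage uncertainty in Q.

6.00%

Let u = d + r = 242.2. δu = √(δd² + δr²) = √(14.8 + 0.403) = 3.90, so δu/u = 0.0161.
Q is then a monomial in u, a:
δQ/Q = √((δu/u)² + (-1·δa/a)²) = √(0.000259 + 0.00335) = 0.0600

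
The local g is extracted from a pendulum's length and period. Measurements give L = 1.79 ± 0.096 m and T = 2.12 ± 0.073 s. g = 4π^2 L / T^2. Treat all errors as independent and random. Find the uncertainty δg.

1.37 m/s^2

For a monomial g ∝ L, T^-2, fractional errors add in quadrature:
  (1·δL/L)² = (1×0.0536)² = 0.00288;  (-2·δT/T)² = (-2×0.0344)² = 0.00474
δg/g = √(0.00762) = 0.0873
g = 15.7 m/s^2, so δg = 0.0873 × 15.7 = 1.37 m/s^2.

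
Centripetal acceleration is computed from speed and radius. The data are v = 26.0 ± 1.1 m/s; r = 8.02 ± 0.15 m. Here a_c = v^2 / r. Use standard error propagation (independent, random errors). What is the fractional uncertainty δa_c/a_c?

0.0867

Each factor contributes (exponent × relative error)² to (δa_c/a_c)²:
  (2·δv/v)² = (2×0.0423)² = 0.00716;  (-1·δr/r)² = (-1×0.0187)² = 0.000350
δa_c/a_c = √(0.00751) = 0.0867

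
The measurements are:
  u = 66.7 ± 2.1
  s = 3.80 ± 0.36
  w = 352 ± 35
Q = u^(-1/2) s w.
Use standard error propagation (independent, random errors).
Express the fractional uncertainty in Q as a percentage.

Relative error in a monomial: (δQ/Q)² = Σ (nᵢ · δxᵢ/xᵢ)².
  (−½·δu/u)² = (-0.5×0.0315)² = 0.000248;  (1·δs/s)² = (1×0.0947)² = 0.00898;  (1·δw/w)² = (1×0.0994)² = 0.00989
δQ/Q = √(0.0191) = 0.138

13.8%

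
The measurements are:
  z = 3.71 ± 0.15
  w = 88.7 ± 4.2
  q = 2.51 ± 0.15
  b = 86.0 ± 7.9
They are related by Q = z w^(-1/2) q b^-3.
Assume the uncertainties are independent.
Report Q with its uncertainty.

Products/powers → add relative errors in quadrature, weighted by exponent:
  (1·δz/z)² = (1×0.0404)² = 0.00163;  (−½·δw/w)² = (-0.5×0.0474)² = 0.000561;  (1·δq/q)² = (1×0.0598)² = 0.00357;  (-3·δb/b)² = (-3×0.0919)² = 0.0759
δQ/Q = √(0.0817) = 0.286
Q = 1.55e-06, so δQ = 0.286 × 1.55e-06 = 4.44e-07.

(1.55 ± 0.444) × 10^-6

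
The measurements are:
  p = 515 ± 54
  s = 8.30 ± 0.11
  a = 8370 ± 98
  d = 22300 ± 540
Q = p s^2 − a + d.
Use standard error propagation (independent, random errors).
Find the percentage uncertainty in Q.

Let w = p·s^2 = 35500. δw/w = √((1·δp/p)² + (2·δs/s)²) = √(0.0110 + 0.000703) = 0.108, so δw = 3840.
Q = w − a + d: δQ = √(δw² + δa² + δd²) = √(1.47e+07 + 9600 + 2.92e+05) = 3880
Q = 49400, so δQ/Q = 3880/49400 = 0.0785.

7.85%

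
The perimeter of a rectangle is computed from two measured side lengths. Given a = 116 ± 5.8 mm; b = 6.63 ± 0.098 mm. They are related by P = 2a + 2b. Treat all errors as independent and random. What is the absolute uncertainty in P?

P is a linear combination, so absolute uncertainties add in quadrature:
  (2·δa)² = 135;  (2·δb)² = 0.0384
δP = √(135) = 11.6 mm

11.6 mm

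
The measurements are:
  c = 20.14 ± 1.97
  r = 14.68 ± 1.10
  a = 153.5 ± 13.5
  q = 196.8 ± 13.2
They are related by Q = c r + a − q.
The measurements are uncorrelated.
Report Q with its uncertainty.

Let p = c·r = 295.7. δp/p = √((1·δc/c)² + (1·δr/r)²) = √(0.00957 + 0.00561) = 0.123, so δp = 36.4.
Q = p + a − q: δQ = √(δp² + δa² + δq²) = √(1330 + 182 + 174) = 41.0
Q = 252.4.

252.4 ± 41.0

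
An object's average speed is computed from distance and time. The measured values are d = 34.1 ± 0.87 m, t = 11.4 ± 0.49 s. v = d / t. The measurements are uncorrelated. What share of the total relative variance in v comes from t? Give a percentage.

(δv/v)² = (1·δd/d)² + (-1·δt/t)²
  d term: (1×0.0255)² = 0.000651
  t term: (-1×0.0430)² = 0.00185
Total = 0.00250. Share from t = 0.00185/0.00250 = 0.739.

73.9%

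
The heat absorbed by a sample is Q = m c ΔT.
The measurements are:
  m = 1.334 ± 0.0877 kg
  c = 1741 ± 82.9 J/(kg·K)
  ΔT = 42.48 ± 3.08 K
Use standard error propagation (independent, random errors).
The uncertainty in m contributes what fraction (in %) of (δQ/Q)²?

(δQ/Q)² = (1·δm/m)² + (1·δc/c)² + (1·δΔT/ΔT)²
  m term: (1×0.0657)² = 0.00432
  c term: (1×0.0476)² = 0.00227
  ΔT term: (1×0.0725)² = 0.00526
Total = 0.0118. Share from m = 0.00432/0.0118 = 0.365.

36.5%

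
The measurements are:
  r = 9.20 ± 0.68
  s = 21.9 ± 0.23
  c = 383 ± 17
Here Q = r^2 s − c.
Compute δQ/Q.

Let p = r^2·s = 1850. δp/p = √((2·δr/r)² + (1·δs/s)²) = √(0.0219 + 0.000110) = 0.148, so δp = 275.
Q = p − c: δQ = √(δp² + δc²) = √(75500 + 289) = 275
Q = 1470, so δQ/Q = 275/1470 = 0.187.

0.187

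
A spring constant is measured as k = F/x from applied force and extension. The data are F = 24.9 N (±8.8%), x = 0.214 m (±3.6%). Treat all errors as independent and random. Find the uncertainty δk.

11.1 N/m

k is a product of powers, so relative uncertainties combine in quadrature:
  (1·δF/F)² = (1×0.0880)² = 0.00774;  (-1·δx/x)² = (-1×0.0360)² = 0.00130
δk/k = √(0.00904) = 0.0951
k = 116 N/m, so δk = 0.0951 × 116 = 11.1 N/m.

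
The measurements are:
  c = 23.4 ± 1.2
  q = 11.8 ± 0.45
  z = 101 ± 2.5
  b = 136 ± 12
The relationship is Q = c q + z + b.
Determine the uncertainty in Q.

21.5

Let p = c·q = 276. δp/p = √((1·δc/c)² + (1·δq/q)²) = √(0.00263 + 0.00145) = 0.0639, so δp = 17.6.
Q = p + z + b: δQ = √(δp² + δz² + δb²) = √(311 + 6.25 + 144) = 21.5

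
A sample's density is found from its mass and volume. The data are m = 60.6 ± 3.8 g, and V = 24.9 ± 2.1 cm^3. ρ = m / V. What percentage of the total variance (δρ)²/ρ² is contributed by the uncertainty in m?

(δρ/ρ)² = (1·δm/m)² + (-1·δV/V)²
  m term: (1×0.0627)² = 0.00393
  V term: (-1×0.0843)² = 0.00711
Total = 0.0110. Share from m = 0.00393/0.0110 = 0.356.

35.6%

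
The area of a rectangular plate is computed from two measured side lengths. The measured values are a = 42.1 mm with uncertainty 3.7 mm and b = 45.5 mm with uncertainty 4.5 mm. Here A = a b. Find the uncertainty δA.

Relative error in a monomial: (δA/A)² = Σ (nᵢ · δxᵢ/xᵢ)².
  (1·δa/a)² = (1×0.0879)² = 0.00772;  (1·δb/b)² = (1×0.0989)² = 0.00978
δA/A = √(0.0175) = 0.132
A = 1920 mm^2, so δA = 0.132 × 1920 = 253 mm^2.

253 mm^2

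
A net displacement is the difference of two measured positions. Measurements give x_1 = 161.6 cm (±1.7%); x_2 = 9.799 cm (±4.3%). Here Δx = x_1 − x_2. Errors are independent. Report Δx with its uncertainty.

151.8 ± 2.78 cm

Sums and differences: (δΔx)² = Σ (cᵢ δxᵢ)².
  (δx_1)² = 7.55;  (δx_2)² = 0.178
δΔx = √(7.72) = 2.78 cm
Δx = 151.8 cm.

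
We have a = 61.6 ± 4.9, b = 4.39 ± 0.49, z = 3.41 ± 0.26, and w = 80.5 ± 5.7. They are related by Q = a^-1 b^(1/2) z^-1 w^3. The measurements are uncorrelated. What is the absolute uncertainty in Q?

1280

Q is a product of powers, so relative uncertainties combine in quadrature:
  (-1·δa/a)² = (-1×0.0795)² = 0.00633;  (½·δb/b)² = (0.5×0.112)² = 0.00311;  (-1·δz/z)² = (-1×0.0762)² = 0.00581;  (3·δw/w)² = (3×0.0708)² = 0.0451
δQ/Q = √(0.0604) = 0.246
Q = 5200, so δQ = 0.246 × 5200 = 1280.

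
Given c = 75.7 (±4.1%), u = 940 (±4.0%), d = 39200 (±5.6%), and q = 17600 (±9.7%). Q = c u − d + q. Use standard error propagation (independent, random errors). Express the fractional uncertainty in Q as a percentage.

9.96%

Let p = c·u = 71200. δp/p = √((1·δc/c)² + (1·δu/u)²) = √(0.00168 + 0.00160) = 0.0573, so δp = 4080.
Q = p − d + q: δQ = √(δp² + δd² + δq²) = √(1.66e+07 + 4.82e+06 + 2.91e+06) = 4930
Q = 49600, so δQ/Q = 4930/49600 = 0.0996.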